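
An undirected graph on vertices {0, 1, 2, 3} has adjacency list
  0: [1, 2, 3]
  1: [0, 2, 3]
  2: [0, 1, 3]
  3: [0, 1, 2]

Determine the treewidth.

3

A width-3 tree decomposition is:
Bags: B1 = {0, 1, 2, 3}
Tree: (single bag)
A single bag containing all 4 vertices is trivially a valid decomposition of width 3. Conversely, {0, 1, 2, 3} is a clique of size 4, and the vertices of any clique must share a bag in every tree decomposition; so some bag has ≥ 4 vertices and tw(G) ≥ 3. Hence tw(G) = 3 exactly.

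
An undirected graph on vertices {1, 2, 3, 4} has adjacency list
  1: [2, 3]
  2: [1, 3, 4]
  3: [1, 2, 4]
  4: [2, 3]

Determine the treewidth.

A width-2 tree decomposition is:
Bags: B1 = {2, 3, 4}  B2 = {1, 2, 3}
Tree: B1–B2
The largest bag has 3 vertices, giving width 2; this decomposition certifies tw(G) ≤ 2. On the other hand G contains the 3-clique {1, 2, 3}. A clique must lie in a single bag of any decomposition, so no decomposition can have width below 2. Combining the bounds, tw(G) = 2.

2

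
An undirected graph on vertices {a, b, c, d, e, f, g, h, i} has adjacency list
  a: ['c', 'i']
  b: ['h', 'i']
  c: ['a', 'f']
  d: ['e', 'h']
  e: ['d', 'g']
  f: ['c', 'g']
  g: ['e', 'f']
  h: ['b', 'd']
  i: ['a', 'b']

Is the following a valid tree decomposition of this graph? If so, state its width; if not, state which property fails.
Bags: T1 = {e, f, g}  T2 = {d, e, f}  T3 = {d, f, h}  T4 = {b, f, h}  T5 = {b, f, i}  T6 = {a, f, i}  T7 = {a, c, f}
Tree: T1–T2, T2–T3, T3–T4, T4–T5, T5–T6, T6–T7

Vertex coverage: the bags together contain {a, b, c, d, e, f, g, h, i}, the full vertex set. Edge coverage: each edge of G has both endpoints in at least one bag. Running intersection: for every vertex, the bags containing it form a connected subtree. All three properties hold, so this is a valid tree decomposition of width max|bag| − 1 = 2, and hence tw(G) ≤ 2.

Yes; width 2.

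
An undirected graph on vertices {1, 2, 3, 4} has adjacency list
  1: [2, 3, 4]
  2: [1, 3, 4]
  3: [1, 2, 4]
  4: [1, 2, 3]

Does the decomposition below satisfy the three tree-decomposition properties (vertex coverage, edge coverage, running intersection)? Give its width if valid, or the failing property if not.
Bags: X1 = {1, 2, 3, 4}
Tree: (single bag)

Checking the three conditions: (i) the bags cover all of {1, 2, 3, 4}; (ii) for each edge, some bag contains both endpoints; (iii) the bags containing any fixed vertex form a subtree. All hold, so the decomposition is valid with width 4 − 1 = 3.

Yes; width 3.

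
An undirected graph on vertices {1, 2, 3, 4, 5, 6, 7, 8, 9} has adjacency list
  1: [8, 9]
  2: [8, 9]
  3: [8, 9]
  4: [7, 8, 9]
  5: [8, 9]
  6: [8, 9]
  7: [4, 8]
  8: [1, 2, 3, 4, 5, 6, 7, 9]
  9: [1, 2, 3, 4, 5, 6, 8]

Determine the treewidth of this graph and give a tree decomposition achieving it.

Treewidth 2.
One such decomposition:
Bags: B1 = {3, 8, 9}  B2 = {4, 8, 9}  B3 = {4, 7, 8}  B4 = {1, 8, 9}  B5 = {6, 8, 9}  B6 = {2, 8, 9}  B7 = {5, 8, 9}
Tree: B1–B2, B2–B3, B2–B4, B1–B5, B1–B6, B1–B7

The largest bag has 3 vertices, giving width 2; this decomposition certifies tw(G) ≤ 2. For the lower bound, the 3 vertices {1, 8, 9} are pairwise adjacent, and any tree decomposition puts a clique entirely inside one bag — forcing width ≥ 2. Therefore the treewidth is 2.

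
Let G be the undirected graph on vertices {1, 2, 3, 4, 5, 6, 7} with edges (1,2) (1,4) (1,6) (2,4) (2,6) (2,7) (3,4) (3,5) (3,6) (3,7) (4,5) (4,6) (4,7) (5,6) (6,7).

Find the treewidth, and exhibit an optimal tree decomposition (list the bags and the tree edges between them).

Treewidth 3.
Bags: B1 = {1, 2, 4, 6}  B2 = {2, 4, 6, 7}  B3 = {3, 4, 6, 7}  B4 = {3, 4, 5, 6}
Tree: B1–B2, B2–B3, B3–B4

Every bag has size at most 4, so the width is 4 − 1 = 3 and tw(G) ≤ 3. Conversely, {1, 2, 4, 6} is a clique of size 4, and the vertices of any clique must share a bag in every tree decomposition; so some bag has ≥ 4 vertices and tw(G) ≥ 3. Hence tw(G) = 3 exactly.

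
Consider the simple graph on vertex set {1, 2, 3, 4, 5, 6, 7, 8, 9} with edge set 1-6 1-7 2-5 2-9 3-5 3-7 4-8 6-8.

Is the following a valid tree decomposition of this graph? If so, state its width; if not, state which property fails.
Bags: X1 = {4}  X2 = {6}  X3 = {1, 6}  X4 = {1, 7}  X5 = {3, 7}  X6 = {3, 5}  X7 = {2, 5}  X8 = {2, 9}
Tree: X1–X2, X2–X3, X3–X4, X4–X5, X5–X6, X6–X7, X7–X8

No — vertex 8 appears in no bag.

A tree decomposition must satisfy three properties: every vertex lies in some bag; for every edge, both endpoints lie together in some bag; and for every vertex, the bags containing it form a connected subtree. Here vertex 8 appears in no bag, so the decomposition is invalid.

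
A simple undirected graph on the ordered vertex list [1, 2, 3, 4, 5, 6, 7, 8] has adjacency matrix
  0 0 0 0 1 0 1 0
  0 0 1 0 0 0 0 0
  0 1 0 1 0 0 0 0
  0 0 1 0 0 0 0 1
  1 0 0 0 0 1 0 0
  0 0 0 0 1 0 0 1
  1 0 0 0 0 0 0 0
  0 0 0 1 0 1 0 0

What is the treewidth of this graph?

1

A width-1 tree decomposition is:
Bags: B1 = {1, 7}  B2 = {1, 5}  B3 = {5, 6}  B4 = {6, 8}  B5 = {4, 8}  B6 = {3, 4}  B7 = {2, 3}
Tree: B1–B2, B2–B3, B3–B4, B4–B5, B5–B6, B6–B7
Each bag holds 2 vertices, so the decomposition has width 1, which upper-bounds the treewidth. Any graph with an edge has treewidth ≥ 1, and G has the edge 7–1. Combining the bounds, tw(G) = 1.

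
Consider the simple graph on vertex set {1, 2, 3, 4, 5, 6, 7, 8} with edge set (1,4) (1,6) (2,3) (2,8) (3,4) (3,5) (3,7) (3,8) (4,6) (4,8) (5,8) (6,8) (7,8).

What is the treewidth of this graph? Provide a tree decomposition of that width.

Every bag has size at most 3, so the width is 3 − 1 = 2 and tw(G) ≤ 2. For the lower bound, the 3 vertices {2, 3, 8} are pairwise adjacent, and any tree decomposition puts a clique entirely inside one bag — forcing width ≥ 2. Combining the bounds, tw(G) = 2.

Treewidth 2.
One such decomposition:
Bags: B1 = {1, 4, 6}  B2 = {4, 6, 8}  B3 = {3, 4, 8}  B4 = {3, 5, 8}  B5 = {3, 7, 8}  B6 = {2, 3, 8}
Tree: B1–B2, B2–B3, B3–B4, B3–B5, B5–B6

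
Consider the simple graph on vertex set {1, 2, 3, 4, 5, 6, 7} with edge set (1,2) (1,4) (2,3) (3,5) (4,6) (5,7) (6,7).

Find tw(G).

2

A width-2 tree decomposition is:
Bags: B1 = {1, 2, 3}  B2 = {1, 3, 5}  B3 = {1, 5, 7}  B4 = {1, 6, 7}  B5 = {1, 4, 6}
Tree: B1–B2, B2–B3, B3–B4, B4–B5
Each bag holds 3 vertices, so the decomposition has width 2, which upper-bounds the treewidth. Since 1–2–3–5–7–6–4–1 is a cycle in G, G is not acyclic. Forests are exactly the graphs of treewidth ≤ 1, so tw(G) ≥ 2. The upper and lower bounds meet at 2, so that is the treewidth.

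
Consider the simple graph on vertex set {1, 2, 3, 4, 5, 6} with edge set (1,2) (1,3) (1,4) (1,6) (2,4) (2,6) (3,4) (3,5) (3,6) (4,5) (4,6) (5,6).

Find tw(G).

A width-3 tree decomposition is:
Bags: B1 = {1, 3, 4, 6}  B2 = {1, 2, 4, 6}  B3 = {3, 4, 5, 6}
Tree: B1–B2, B1–B3
Each bag holds 4 vertices, so the decomposition has width 3, which upper-bounds the treewidth. Conversely, {1, 2, 4, 6} is a clique of size 4, and the vertices of any clique must share a bag in every tree decomposition; so some bag has ≥ 4 vertices and tw(G) ≥ 3. Hence tw(G) = 3 exactly.

3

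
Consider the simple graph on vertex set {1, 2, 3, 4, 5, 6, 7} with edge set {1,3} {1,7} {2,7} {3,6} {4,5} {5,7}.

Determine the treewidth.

A width-1 tree decomposition is:
Bags: B1 = {5, 7}  B2 = {1, 7}  B3 = {4, 5}  B4 = {1, 3}  B5 = {3, 6}  B6 = {2, 7}
Tree: B1–B2, B1–B3, B2–B4, B4–B5, B2–B6
Every bag has size at most 2, so the width is 2 − 1 = 1 and tw(G) ≤ 1. G has an edge, so its treewidth is at least 1. Combining the bounds, tw(G) = 1.

1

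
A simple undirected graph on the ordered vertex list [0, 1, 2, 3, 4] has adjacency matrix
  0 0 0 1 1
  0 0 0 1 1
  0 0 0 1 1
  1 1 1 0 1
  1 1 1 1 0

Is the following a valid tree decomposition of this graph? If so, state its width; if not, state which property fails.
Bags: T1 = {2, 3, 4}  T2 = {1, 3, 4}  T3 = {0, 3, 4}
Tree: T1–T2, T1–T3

Checking the three conditions: (i) the bags cover all of {0, 1, 2, 3, 4}; (ii) for each edge, some bag contains both endpoints; (iii) the bags containing any fixed vertex form a subtree. All hold, so the decomposition is valid with width 3 − 1 = 2.

Yes; width 2.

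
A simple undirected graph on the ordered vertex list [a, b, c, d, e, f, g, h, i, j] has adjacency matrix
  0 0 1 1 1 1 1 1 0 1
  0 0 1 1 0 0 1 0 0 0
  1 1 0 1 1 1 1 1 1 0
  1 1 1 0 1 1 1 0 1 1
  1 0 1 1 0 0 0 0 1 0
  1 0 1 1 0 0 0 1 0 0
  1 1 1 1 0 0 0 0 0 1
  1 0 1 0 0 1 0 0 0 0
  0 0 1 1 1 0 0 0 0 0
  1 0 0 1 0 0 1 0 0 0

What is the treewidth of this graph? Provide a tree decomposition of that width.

Treewidth 3.
One such decomposition:
Bags: B1 = {a, c, f, h}  B2 = {a, c, d, f}  B3 = {a, c, d, e}  B4 = {c, d, e, i}  B5 = {a, c, d, g}  B6 = {a, d, g, j}  B7 = {b, c, d, g}
Tree: B1–B2, B2–B3, B3–B4, B2–B5, B5–B6, B5–B7

The largest bag has 4 vertices, giving width 3; this decomposition certifies tw(G) ≤ 3. For the lower bound, the 4 vertices {a, d, g, j} are pairwise adjacent, and any tree decomposition puts a clique entirely inside one bag — forcing width ≥ 3. Therefore the treewidth is 3.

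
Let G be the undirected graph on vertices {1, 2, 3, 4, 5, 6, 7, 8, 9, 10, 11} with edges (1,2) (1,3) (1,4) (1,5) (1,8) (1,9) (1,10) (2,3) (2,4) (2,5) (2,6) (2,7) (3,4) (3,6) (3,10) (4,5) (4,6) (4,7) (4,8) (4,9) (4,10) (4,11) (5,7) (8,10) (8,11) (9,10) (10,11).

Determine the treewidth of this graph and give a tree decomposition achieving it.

Each bag holds 4 vertices, so the decomposition has width 3, which upper-bounds the treewidth. On the other hand G contains the 4-clique {1, 2, 3, 4}. A clique must lie in a single bag of any decomposition, so no decomposition can have width below 3. Therefore the treewidth is 3.

Treewidth 3.
Bags: B1 = {1, 2, 3, 4}  B2 = {1, 2, 4, 5}  B3 = {1, 3, 4, 10}  B4 = {2, 4, 5, 7}  B5 = {2, 3, 4, 6}  B6 = {1, 4, 8, 10}  B7 = {4, 8, 10, 11}  B8 = {1, 4, 9, 10}
Tree: B1–B2, B1–B3, B2–B4, B1–B5, B3–B6, B6–B7, B3–B8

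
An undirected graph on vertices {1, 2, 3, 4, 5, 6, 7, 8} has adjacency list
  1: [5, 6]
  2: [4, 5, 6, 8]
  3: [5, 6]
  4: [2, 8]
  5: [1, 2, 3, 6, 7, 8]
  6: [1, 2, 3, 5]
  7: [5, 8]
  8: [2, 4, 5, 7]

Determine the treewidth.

2

A width-2 tree decomposition is:
Bags: B1 = {2, 5, 8}  B2 = {5, 7, 8}  B3 = {2, 5, 6}  B4 = {3, 5, 6}  B5 = {1, 5, 6}  B6 = {2, 4, 8}
Tree: B1–B2, B1–B3, B3–B4, B4–B5, B1–B6
Every bag has size at most 3, so the width is 3 − 1 = 2 and tw(G) ≤ 2. Conversely, {2, 4, 8} is a clique of size 3, and the vertices of any clique must share a bag in every tree decomposition; so some bag has ≥ 3 vertices and tw(G) ≥ 2. Combining the bounds, tw(G) = 2.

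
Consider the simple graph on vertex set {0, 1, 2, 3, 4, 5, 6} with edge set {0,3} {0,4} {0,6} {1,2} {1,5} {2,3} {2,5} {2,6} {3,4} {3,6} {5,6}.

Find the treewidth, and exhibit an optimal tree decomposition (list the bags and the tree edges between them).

Treewidth 2.
Bags: B1 = {2, 3, 6}  B2 = {2, 5, 6}  B3 = {0, 3, 6}  B4 = {0, 3, 4}  B5 = {1, 2, 5}
Tree: B1–B2, B1–B3, B3–B4, B2–B5

Each bag holds 3 vertices, so the decomposition has width 2, which upper-bounds the treewidth. Conversely, {0, 3, 4} is a clique of size 3, and the vertices of any clique must share a bag in every tree decomposition; so some bag has ≥ 3 vertices and tw(G) ≥ 2. The upper and lower bounds meet at 2, so that is the treewidth.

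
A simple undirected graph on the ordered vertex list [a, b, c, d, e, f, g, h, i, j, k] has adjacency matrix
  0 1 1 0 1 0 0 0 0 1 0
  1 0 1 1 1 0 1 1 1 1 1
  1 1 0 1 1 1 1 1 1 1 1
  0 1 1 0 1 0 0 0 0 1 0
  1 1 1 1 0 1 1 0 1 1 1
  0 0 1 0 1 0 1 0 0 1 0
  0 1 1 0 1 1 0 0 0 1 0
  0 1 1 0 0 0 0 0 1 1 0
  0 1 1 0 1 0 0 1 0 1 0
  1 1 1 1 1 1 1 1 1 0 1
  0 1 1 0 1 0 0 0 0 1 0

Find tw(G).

4

A width-4 tree decomposition is:
Bags: B1 = {b, c, e, g, j}  B2 = {b, c, e, i, j}  B3 = {b, c, e, j, k}  B4 = {c, e, f, g, j}  B5 = {b, c, h, i, j}  B6 = {a, b, c, e, j}  B7 = {b, c, d, e, j}
Tree: B1–B2, B2–B3, B1–B4, B2–B5, B3–B6, B1–B7
The largest bag has 5 vertices, giving width 4; this decomposition certifies tw(G) ≤ 4. For the lower bound, the 5 vertices {c, e, f, g, j} are pairwise adjacent, and any tree decomposition puts a clique entirely inside one bag — forcing width ≥ 4. Hence tw(G) = 4 exactly.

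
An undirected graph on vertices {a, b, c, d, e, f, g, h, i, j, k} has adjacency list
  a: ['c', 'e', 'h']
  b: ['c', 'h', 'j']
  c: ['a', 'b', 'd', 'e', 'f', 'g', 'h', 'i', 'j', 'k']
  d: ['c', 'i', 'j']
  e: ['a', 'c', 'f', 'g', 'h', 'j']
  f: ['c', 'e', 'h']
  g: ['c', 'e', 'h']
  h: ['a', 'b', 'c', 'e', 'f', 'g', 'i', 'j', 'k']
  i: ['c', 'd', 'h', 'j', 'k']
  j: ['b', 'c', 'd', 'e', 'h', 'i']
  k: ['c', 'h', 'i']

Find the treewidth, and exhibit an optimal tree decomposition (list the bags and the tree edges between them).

Treewidth 3.
One optimal decomposition is:
Bags: B1 = {c, e, h, j}  B2 = {a, c, e, h}  B3 = {c, h, i, j}  B4 = {b, c, h, j}  B5 = {c, h, i, k}  B6 = {c, e, g, h}  B7 = {c, e, f, h}  B8 = {c, d, i, j}
Tree: B1–B2, B1–B3, B3–B4, B3–B5, B1–B6, B2–B7, B3–B8

Every bag has size at most 4, so the width is 4 − 1 = 3 and tw(G) ≤ 3. Conversely, {c, d, i, j} is a clique of size 4, and the vertices of any clique must share a bag in every tree decomposition; so some bag has ≥ 4 vertices and tw(G) ≥ 3. Hence tw(G) = 3 exactly.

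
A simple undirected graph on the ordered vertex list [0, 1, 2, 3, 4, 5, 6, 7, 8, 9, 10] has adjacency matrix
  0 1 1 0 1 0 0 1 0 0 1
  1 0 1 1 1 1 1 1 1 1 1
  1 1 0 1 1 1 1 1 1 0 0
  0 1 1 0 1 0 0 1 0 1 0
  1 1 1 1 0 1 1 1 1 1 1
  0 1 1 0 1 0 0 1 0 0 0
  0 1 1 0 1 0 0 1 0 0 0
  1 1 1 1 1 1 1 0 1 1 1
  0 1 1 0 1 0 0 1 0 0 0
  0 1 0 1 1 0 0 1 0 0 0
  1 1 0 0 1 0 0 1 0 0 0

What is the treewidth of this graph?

4

A width-4 tree decomposition is:
Bags: B1 = {1, 2, 3, 4, 7}  B2 = {1, 2, 4, 6, 7}  B3 = {0, 1, 2, 4, 7}  B4 = {0, 1, 4, 7, 10}  B5 = {1, 2, 4, 7, 8}  B6 = {1, 2, 4, 5, 7}  B7 = {1, 3, 4, 7, 9}
Tree: B1–B2, B2–B3, B3–B4, B3–B5, B2–B6, B1–B7
The largest bag has 5 vertices, giving width 4; this decomposition certifies tw(G) ≤ 4. Conversely, {1, 3, 4, 7, 9} is a clique of size 5, and the vertices of any clique must share a bag in every tree decomposition; so some bag has ≥ 5 vertices and tw(G) ≥ 4. Therefore the treewidth is 4.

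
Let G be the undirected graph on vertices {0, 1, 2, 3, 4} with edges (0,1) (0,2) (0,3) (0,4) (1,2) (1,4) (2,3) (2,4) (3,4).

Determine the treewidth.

3

A width-3 tree decomposition is:
Bags: B1 = {0, 1, 2, 4}  B2 = {0, 2, 3, 4}
Tree: B1–B2
The largest bag has 4 vertices, giving width 3; this decomposition certifies tw(G) ≤ 3. Conversely, {0, 1, 2, 4} is a clique of size 4, and the vertices of any clique must share a bag in every tree decomposition; so some bag has ≥ 4 vertices and tw(G) ≥ 3. The upper and lower bounds meet at 3, so that is the treewidth.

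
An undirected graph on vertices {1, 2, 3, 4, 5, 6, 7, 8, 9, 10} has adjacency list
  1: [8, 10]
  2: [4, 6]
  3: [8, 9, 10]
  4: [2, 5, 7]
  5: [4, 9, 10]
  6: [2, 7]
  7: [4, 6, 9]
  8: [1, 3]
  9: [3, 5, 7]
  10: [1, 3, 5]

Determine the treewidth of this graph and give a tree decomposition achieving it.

Each bag holds 3 vertices, so the decomposition has width 2, which upper-bounds the treewidth. Since 6–2–4–7–6 is a cycle in G, G is not acyclic. Forests are exactly the graphs of treewidth ≤ 1, so tw(G) ≥ 2. The upper and lower bounds meet at 2, so that is the treewidth.

Treewidth 2.
One optimal decomposition is:
Bags: B1 = {2, 6, 7}  B2 = {2, 4, 7}  B3 = {4, 7, 9}  B4 = {4, 5, 9}  B5 = {3, 5, 9}  B6 = {3, 5, 10}  B7 = {3, 8, 10}  B8 = {1, 8, 10}
Tree: B1–B2, B2–B3, B3–B4, B4–B5, B5–B6, B6–B7, B7–B8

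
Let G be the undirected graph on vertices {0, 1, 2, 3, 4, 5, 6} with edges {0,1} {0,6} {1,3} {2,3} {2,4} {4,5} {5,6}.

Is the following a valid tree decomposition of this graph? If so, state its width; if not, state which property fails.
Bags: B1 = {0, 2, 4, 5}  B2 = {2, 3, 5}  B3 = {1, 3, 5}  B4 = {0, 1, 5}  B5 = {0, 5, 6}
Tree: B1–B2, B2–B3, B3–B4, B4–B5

No — bags containing vertex 0 are not connected in the tree.

A tree decomposition must satisfy three properties: every vertex lies in some bag; for every edge, both endpoints lie together in some bag; and for every vertex, the bags containing it form a connected subtree. Here bags containing vertex 0 are not connected in the tree, so the decomposition is invalid.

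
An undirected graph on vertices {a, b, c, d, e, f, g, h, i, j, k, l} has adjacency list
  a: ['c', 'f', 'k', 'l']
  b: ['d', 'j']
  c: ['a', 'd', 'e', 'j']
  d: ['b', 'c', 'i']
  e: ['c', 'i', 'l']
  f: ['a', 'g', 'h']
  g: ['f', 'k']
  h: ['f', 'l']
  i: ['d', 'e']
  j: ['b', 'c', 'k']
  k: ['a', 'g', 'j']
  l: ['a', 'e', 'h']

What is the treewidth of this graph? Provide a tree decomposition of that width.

Every bag has size at most 4, so the width is 4 − 1 = 3 and tw(G) ≤ 3. For the lower bound: the 4 vertex sets {b,d,i}, {e}, {c}, {a,j,k,l} are disjoint, each induces a connected subgraph, and every pair is joined by at least one edge of G. Contracting each set to a single vertex therefore yields K_{4} as a minor, and since treewidth is minor-monotone, tw(G) ≥ tw(K_{4}) = 3. The upper and lower bounds meet at 3, so that is the treewidth.

Treewidth 3.
One such decomposition:
Bags: B1 = {b, d, e, i}  B2 = {b, c, d, e}  B3 = {b, c, e, j}  B4 = {c, e, j, l}  B5 = {a, c, j, l}  B6 = {a, j, k, l}  B7 = {a, h, k, l}  B8 = {a, f, h, k}  B9 = {f, g, h, k}
Tree: B1–B2, B2–B3, B3–B4, B4–B5, B5–B6, B6–B7, B7–B8, B8–B9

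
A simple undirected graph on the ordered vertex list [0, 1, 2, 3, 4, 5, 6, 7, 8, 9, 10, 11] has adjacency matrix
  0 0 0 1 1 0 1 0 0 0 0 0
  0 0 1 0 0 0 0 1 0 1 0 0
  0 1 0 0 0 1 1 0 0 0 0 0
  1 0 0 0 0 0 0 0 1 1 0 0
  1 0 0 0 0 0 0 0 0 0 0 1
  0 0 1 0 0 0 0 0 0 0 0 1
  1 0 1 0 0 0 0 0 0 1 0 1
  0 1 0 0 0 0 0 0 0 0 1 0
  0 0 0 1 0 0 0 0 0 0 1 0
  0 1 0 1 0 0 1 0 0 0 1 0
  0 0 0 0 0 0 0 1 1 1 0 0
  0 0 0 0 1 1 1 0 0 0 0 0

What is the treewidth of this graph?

A width-3 tree decomposition is:
Bags: B1 = {1, 7, 8, 10}  B2 = {1, 8, 9, 10}  B3 = {1, 3, 8, 9}  B4 = {1, 2, 3, 9}  B5 = {2, 3, 6, 9}  B6 = {0, 2, 3, 6}  B7 = {0, 2, 5, 6}  B8 = {0, 5, 6, 11}  B9 = {0, 4, 5, 11}
Tree: B1–B2, B2–B3, B3–B4, B4–B5, B5–B6, B6–B7, B7–B8, B8–B9
Each bag holds 4 vertices, so the decomposition has width 3, which upper-bounds the treewidth. For the lower bound: the 4 vertex sets {7,8,10}, {1}, {9}, {0,2,3,6} are disjoint, each induces a connected subgraph, and every pair is joined by at least one edge of G. Contracting each set to a single vertex therefore yields K_{4} as a minor, and since treewidth is minor-monotone, tw(G) ≥ tw(K_{4}) = 3. Combining the bounds, tw(G) = 3.

3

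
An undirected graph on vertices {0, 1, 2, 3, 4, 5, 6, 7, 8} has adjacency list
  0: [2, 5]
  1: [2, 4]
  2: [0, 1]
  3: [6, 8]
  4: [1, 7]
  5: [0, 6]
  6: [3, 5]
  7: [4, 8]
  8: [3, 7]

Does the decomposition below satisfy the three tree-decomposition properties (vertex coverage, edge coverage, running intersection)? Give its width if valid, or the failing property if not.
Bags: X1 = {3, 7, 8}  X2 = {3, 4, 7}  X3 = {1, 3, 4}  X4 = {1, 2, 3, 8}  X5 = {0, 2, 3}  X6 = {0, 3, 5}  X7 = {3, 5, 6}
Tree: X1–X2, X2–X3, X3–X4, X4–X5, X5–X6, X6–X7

A tree decomposition must satisfy three properties: every vertex lies in some bag; for every edge, both endpoints lie together in some bag; and for every vertex, the bags containing it form a connected subtree. Here bags containing vertex 8 are not connected in the tree, so the decomposition is invalid.

No — bags containing vertex 8 are not connected in the tree.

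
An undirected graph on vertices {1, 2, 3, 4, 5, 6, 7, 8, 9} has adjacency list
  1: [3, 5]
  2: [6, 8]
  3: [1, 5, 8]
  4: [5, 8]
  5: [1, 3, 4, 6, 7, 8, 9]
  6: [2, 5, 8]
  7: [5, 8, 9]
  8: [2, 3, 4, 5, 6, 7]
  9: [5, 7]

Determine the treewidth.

2

A width-2 tree decomposition is:
Bags: B1 = {5, 7, 8}  B2 = {3, 5, 8}  B3 = {5, 6, 8}  B4 = {1, 3, 5}  B5 = {4, 5, 8}  B6 = {5, 7, 9}  B7 = {2, 6, 8}
Tree: B1–B2, B2–B3, B2–B4, B1–B5, B1–B6, B3–B7
Each bag holds 3 vertices, so the decomposition has width 2, which upper-bounds the treewidth. For the lower bound, the 3 vertices {2, 6, 8} are pairwise adjacent, and any tree decomposition puts a clique entirely inside one bag — forcing width ≥ 2. Therefore the treewidth is 2.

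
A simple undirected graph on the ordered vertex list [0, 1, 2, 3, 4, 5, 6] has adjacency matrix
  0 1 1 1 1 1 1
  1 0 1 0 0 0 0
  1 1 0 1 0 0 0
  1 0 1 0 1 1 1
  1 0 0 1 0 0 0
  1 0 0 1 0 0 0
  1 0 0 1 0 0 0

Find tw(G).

A width-2 tree decomposition is:
Bags: B1 = {0, 2, 3}  B2 = {0, 1, 2}  B3 = {0, 3, 4}  B4 = {0, 3, 5}  B5 = {0, 3, 6}
Tree: B1–B2, B1–B3, B3–B4, B1–B5
Each bag holds 3 vertices, so the decomposition has width 2, which upper-bounds the treewidth. Conversely, {0, 1, 2} is a clique of size 3, and the vertices of any clique must share a bag in every tree decomposition; so some bag has ≥ 3 vertices and tw(G) ≥ 2. The upper and lower bounds meet at 2, so that is the treewidth.

2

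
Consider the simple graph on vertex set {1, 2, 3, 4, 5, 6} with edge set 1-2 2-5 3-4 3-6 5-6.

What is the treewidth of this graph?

A width-1 tree decomposition is:
Bags: B1 = {1, 2}  B2 = {2, 5}  B3 = {5, 6}  B4 = {3, 6}  B5 = {3, 4}
Tree: B1–B2, B2–B3, B3–B4, B4–B5
Every bag has size at most 2, so the width is 2 − 1 = 1 and tw(G) ≤ 1. Since G has at least one edge (e.g. 1–2), it is not an edgeless graph, so tw(G) ≥ 1. Hence tw(G) = 1 exactly.

1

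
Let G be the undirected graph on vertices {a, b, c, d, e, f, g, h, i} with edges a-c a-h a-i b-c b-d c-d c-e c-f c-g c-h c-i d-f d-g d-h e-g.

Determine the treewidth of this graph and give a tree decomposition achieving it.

Treewidth 2.
One optimal decomposition is:
Bags: B1 = {c, d, h}  B2 = {a, c, h}  B3 = {c, d, g}  B4 = {c, e, g}  B5 = {b, c, d}  B6 = {a, c, i}  B7 = {c, d, f}
Tree: B1–B2, B1–B3, B3–B4, B1–B5, B2–B6, B1–B7

The largest bag has 3 vertices, giving width 2; this decomposition certifies tw(G) ≤ 2. Conversely, {c, d, g} is a clique of size 3, and the vertices of any clique must share a bag in every tree decomposition; so some bag has ≥ 3 vertices and tw(G) ≥ 2. Therefore the treewidth is 2.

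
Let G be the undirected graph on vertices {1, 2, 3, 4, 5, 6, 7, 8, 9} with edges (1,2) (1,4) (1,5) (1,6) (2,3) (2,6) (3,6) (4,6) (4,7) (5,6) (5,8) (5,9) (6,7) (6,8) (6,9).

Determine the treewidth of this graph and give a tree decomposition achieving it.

Each bag holds 3 vertices, so the decomposition has width 2, which upper-bounds the treewidth. For the lower bound, the 3 vertices {1, 2, 6} are pairwise adjacent, and any tree decomposition puts a clique entirely inside one bag — forcing width ≥ 2. Therefore the treewidth is 2.

Treewidth 2.
One optimal decomposition is:
Bags: B1 = {1, 4, 6}  B2 = {1, 2, 6}  B3 = {4, 6, 7}  B4 = {1, 5, 6}  B5 = {2, 3, 6}  B6 = {5, 6, 9}  B7 = {5, 6, 8}
Tree: B1–B2, B1–B3, B1–B4, B2–B5, B4–B6, B6–B7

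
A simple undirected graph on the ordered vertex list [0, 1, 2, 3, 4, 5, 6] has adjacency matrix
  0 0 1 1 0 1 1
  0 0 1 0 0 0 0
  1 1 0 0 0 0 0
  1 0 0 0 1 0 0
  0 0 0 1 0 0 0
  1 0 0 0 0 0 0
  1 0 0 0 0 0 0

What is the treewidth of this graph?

A width-1 tree decomposition is:
Bags: B1 = {0, 2}  B2 = {0, 3}  B3 = {1, 2}  B4 = {0, 5}  B5 = {3, 4}  B6 = {0, 6}
Tree: B1–B2, B1–B3, B2–B4, B2–B5, B2–B6
Every bag has size at most 2, so the width is 2 − 1 = 1 and tw(G) ≤ 1. Since G has at least one edge (e.g. 2–0), it is not an edgeless graph, so tw(G) ≥ 1. Combining the bounds, tw(G) = 1.

1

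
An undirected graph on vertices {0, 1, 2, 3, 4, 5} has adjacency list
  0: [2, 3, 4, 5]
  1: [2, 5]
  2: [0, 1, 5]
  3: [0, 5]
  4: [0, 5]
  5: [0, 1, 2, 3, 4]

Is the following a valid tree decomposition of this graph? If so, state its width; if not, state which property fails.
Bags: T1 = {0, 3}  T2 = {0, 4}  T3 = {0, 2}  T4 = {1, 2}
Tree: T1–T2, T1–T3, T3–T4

No — vertex 5 appears in no bag.

A tree decomposition must satisfy three properties: every vertex lies in some bag; for every edge, both endpoints lie together in some bag; and for every vertex, the bags containing it form a connected subtree. Here vertex 5 appears in no bag, so the decomposition is invalid.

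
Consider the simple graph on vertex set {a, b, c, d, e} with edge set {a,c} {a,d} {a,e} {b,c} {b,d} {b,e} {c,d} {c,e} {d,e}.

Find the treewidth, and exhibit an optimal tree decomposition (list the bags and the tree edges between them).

Treewidth 3.
Bags: B1 = {b, c, d, e}  B2 = {a, c, d, e}
Tree: B1–B2

Every bag has size at most 4, so the width is 4 − 1 = 3 and tw(G) ≤ 3. On the other hand G contains the 4-clique {a, c, d, e}. A clique must lie in a single bag of any decomposition, so no decomposition can have width below 3. Hence tw(G) = 3 exactly.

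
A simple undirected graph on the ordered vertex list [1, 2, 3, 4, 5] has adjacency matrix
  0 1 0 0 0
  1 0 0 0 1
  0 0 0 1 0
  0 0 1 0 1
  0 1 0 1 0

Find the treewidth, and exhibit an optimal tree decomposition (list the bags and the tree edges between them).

The largest bag has 2 vertices, giving width 1; this decomposition certifies tw(G) ≤ 1. Since G has at least one edge (e.g. 1–2), it is not an edgeless graph, so tw(G) ≥ 1. Therefore the treewidth is 1.

Treewidth 1.
One such decomposition:
Bags: B1 = {1, 2}  B2 = {2, 5}  B3 = {4, 5}  B4 = {3, 4}
Tree: B1–B2, B2–B3, B3–B4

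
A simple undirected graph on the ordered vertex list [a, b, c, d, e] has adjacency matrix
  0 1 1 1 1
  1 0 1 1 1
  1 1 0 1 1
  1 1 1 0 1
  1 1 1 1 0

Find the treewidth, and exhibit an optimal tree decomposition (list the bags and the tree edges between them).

Treewidth 4.
One optimal decomposition is:
Bags: B1 = {a, b, c, d, e}
Tree: (single bag)

With just one bag of size 5, the width is 5 − 1 = 4, so tw(G) ≤ 4. For the lower bound, the 5 vertices {a, b, c, d, e} are pairwise adjacent, and any tree decomposition puts a clique entirely inside one bag — forcing width ≥ 4. Combining the bounds, tw(G) = 4.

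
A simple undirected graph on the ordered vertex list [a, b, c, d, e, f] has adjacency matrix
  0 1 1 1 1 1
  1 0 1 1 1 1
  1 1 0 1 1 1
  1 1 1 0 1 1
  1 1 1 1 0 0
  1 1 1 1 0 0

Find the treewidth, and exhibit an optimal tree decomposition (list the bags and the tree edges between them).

Every bag has size at most 5, so the width is 5 − 1 = 4 and tw(G) ≤ 4. On the other hand G contains the 5-clique {a, b, c, d, e}. A clique must lie in a single bag of any decomposition, so no decomposition can have width below 4. The upper and lower bounds meet at 4, so that is the treewidth.

Treewidth 4.
Bags: B1 = {a, b, c, d, f}  B2 = {a, b, c, d, e}
Tree: B1–B2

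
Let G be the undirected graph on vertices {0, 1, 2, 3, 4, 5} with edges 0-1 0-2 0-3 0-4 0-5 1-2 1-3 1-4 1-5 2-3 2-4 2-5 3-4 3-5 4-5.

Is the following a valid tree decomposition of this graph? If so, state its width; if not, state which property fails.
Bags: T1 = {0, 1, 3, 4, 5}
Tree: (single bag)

No — vertex 2 appears in no bag.

A tree decomposition must satisfy three properties: every vertex lies in some bag; for every edge, both endpoints lie together in some bag; and for every vertex, the bags containing it form a connected subtree. Here vertex 2 appears in no bag, so the decomposition is invalid.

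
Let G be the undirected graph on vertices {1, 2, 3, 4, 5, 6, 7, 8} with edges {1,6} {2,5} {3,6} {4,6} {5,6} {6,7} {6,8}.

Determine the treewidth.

A width-1 tree decomposition is:
Bags: B1 = {1, 6}  B2 = {3, 6}  B3 = {6, 8}  B4 = {5, 6}  B5 = {6, 7}  B6 = {4, 6}  B7 = {2, 5}
Tree: B1–B2, B2–B3, B1–B4, B4–B5, B4–B6, B4–B7
Every bag has size at most 2, so the width is 2 − 1 = 1 and tw(G) ≤ 1. G has an edge, so its treewidth is at least 1. Therefore the treewidth is 1.

1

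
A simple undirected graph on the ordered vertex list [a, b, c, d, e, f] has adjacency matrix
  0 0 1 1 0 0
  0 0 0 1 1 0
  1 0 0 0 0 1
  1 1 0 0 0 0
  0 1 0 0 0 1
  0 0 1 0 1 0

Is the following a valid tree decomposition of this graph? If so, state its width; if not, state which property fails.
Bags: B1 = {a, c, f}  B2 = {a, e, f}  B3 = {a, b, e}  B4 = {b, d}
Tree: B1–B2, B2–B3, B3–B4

No — edge (a,d) lies in no bag.

A tree decomposition must satisfy three properties: every vertex lies in some bag; for every edge, both endpoints lie together in some bag; and for every vertex, the bags containing it form a connected subtree. Here edge (a,d) lies in no bag, so the decomposition is invalid.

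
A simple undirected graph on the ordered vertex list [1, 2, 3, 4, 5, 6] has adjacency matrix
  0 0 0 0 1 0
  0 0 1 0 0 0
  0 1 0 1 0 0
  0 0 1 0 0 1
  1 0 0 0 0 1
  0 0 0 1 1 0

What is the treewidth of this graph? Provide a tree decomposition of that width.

Each bag holds 2 vertices, so the decomposition has width 1, which upper-bounds the treewidth. Any graph with an edge has treewidth ≥ 1, and G has the edge 2–3. Combining the bounds, tw(G) = 1.

Treewidth 1.
Bags: B1 = {2, 3}  B2 = {3, 4}  B3 = {4, 6}  B4 = {5, 6}  B5 = {1, 5}
Tree: B1–B2, B2–B3, B3–B4, B4–B5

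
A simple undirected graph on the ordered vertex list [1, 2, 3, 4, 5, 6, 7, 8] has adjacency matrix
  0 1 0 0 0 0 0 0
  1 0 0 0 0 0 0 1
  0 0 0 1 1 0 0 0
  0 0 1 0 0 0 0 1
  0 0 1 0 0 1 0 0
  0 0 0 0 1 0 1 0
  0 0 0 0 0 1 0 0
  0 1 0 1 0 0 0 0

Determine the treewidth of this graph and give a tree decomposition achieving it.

Each bag holds 2 vertices, so the decomposition has width 1, which upper-bounds the treewidth. G has an edge, so its treewidth is at least 1. Hence tw(G) = 1 exactly.

Treewidth 1.
Bags: B1 = {1, 2}  B2 = {2, 8}  B3 = {4, 8}  B4 = {3, 4}  B5 = {3, 5}  B6 = {5, 6}  B7 = {6, 7}
Tree: B1–B2, B2–B3, B3–B4, B4–B5, B5–B6, B6–B7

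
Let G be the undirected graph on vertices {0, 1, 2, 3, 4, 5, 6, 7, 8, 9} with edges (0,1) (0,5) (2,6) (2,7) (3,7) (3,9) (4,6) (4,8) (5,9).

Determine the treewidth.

1

A width-1 tree decomposition is:
Bags: B1 = {0, 1}  B2 = {0, 5}  B3 = {5, 9}  B4 = {3, 9}  B5 = {3, 7}  B6 = {2, 7}  B7 = {2, 6}  B8 = {4, 6}  B9 = {4, 8}
Tree: B1–B2, B2–B3, B3–B4, B4–B5, B5–B6, B6–B7, B7–B8, B8–B9
Every bag has size at most 2, so the width is 2 − 1 = 1 and tw(G) ≤ 1. Since G has at least one edge (e.g. 1–0), it is not an edgeless graph, so tw(G) ≥ 1. Hence tw(G) = 1 exactly.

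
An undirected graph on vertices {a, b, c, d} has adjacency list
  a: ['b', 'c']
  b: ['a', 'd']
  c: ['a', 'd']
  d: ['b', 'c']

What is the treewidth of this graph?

A width-2 tree decomposition is:
Bags: B1 = {b, c, d}  B2 = {a, b, c}
Tree: B1–B2
The largest bag has 3 vertices, giving width 2; this decomposition certifies tw(G) ≤ 2. The edges c–d–b–a–c form a cycle, so G is not a tree and its treewidth is at least 2. Combining the bounds, tw(G) = 2.

2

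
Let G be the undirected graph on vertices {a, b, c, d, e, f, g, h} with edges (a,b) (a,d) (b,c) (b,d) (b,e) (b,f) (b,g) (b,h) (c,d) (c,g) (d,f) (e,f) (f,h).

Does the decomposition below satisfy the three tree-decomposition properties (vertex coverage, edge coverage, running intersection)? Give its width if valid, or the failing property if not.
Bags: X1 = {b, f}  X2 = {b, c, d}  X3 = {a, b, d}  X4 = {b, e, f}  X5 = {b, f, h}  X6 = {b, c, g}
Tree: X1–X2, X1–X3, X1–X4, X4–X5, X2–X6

No — edge (d,f) lies in no bag.

A tree decomposition must satisfy three properties: every vertex lies in some bag; for every edge, both endpoints lie together in some bag; and for every vertex, the bags containing it form a connected subtree. Here edge (d,f) lies in no bag, so the decomposition is invalid.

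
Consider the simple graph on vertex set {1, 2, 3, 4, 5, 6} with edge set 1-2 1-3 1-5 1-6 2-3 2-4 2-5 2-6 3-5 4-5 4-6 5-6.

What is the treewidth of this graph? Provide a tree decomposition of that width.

Treewidth 3.
One such decomposition:
Bags: B1 = {1, 2, 5, 6}  B2 = {2, 4, 5, 6}  B3 = {1, 2, 3, 5}
Tree: B1–B2, B1–B3

Each bag holds 4 vertices, so the decomposition has width 3, which upper-bounds the treewidth. On the other hand G contains the 4-clique {1, 2, 3, 5}. A clique must lie in a single bag of any decomposition, so no decomposition can have width below 3. The upper and lower bounds meet at 3, so that is the treewidth.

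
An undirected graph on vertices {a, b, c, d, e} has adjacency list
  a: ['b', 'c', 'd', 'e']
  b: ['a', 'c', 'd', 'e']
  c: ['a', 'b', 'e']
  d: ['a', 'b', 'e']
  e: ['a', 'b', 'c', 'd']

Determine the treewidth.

3

A width-3 tree decomposition is:
Bags: B1 = {a, b, c, e}  B2 = {a, b, d, e}
Tree: B1–B2
The largest bag has 4 vertices, giving width 3; this decomposition certifies tw(G) ≤ 3. For the lower bound, the 4 vertices {a, b, d, e} are pairwise adjacent, and any tree decomposition puts a clique entirely inside one bag — forcing width ≥ 3. Hence tw(G) = 3 exactly.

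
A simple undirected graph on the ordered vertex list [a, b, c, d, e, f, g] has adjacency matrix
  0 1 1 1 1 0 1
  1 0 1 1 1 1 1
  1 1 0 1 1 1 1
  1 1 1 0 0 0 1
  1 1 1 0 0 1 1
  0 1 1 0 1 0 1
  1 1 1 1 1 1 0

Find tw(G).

A width-4 tree decomposition is:
Bags: B1 = {a, b, c, e, g}  B2 = {b, c, e, f, g}  B3 = {a, b, c, d, g}
Tree: B1–B2, B1–B3
The largest bag has 5 vertices, giving width 4; this decomposition certifies tw(G) ≤ 4. For the lower bound, the 5 vertices {a, b, c, d, g} are pairwise adjacent, and any tree decomposition puts a clique entirely inside one bag — forcing width ≥ 4. Therefore the treewidth is 4.

4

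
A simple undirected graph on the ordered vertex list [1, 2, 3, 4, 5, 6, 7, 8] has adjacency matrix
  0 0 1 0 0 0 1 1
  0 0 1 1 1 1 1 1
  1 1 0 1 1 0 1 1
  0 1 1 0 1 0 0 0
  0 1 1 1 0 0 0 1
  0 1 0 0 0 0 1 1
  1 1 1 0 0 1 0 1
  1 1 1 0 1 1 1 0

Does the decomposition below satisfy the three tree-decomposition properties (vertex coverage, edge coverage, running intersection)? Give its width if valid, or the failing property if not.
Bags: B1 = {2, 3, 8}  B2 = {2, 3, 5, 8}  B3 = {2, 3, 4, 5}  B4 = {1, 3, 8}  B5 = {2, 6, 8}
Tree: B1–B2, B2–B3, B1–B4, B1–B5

No — vertex 7 appears in no bag.

A tree decomposition must satisfy three properties: every vertex lies in some bag; for every edge, both endpoints lie together in some bag; and for every vertex, the bags containing it form a connected subtree. Here vertex 7 appears in no bag, so the decomposition is invalid.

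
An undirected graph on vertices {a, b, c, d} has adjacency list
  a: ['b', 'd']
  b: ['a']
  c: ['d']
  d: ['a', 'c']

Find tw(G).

1

A width-1 tree decomposition is:
Bags: B1 = {a, b}  B2 = {a, d}  B3 = {c, d}
Tree: B1–B2, B2–B3
The largest bag has 2 vertices, giving width 1; this decomposition certifies tw(G) ≤ 1. G has an edge, so its treewidth is at least 1. Combining the bounds, tw(G) = 1.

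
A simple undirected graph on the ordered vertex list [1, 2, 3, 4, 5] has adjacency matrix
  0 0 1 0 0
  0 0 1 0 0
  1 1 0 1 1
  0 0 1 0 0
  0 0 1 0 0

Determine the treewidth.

A width-1 tree decomposition is:
Bags: B1 = {2, 3}  B2 = {3, 4}  B3 = {3, 5}  B4 = {1, 3}
Tree: B1–B2, B2–B3, B1–B4
The largest bag has 2 vertices, giving width 1; this decomposition certifies tw(G) ≤ 1. Any graph with an edge has treewidth ≥ 1, and G has the edge 2–3. Therefore the treewidth is 1.

1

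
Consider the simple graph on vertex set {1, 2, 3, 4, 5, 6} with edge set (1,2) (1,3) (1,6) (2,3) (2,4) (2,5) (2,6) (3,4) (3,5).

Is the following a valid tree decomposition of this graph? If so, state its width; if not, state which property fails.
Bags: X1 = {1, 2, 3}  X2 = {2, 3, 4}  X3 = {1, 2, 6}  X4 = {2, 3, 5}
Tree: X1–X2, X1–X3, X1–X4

Yes; width 2.

Every vertex of G appears in some bag (union = {1, 2, 3, 4, 5, 6}); every edge is covered by a bag; and for each vertex v the set of bags containing v is connected in the bag tree. The decomposition is therefore valid. The largest bag has 3 vertices, so the width is 2.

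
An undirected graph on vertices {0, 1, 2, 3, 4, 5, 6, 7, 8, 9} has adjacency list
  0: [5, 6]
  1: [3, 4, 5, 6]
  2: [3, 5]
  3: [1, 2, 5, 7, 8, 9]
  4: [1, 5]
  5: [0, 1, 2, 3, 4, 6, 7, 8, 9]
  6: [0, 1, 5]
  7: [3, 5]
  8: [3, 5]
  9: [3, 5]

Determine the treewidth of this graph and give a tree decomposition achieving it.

Treewidth 2.
Bags: B1 = {3, 5, 8}  B2 = {1, 3, 5}  B3 = {1, 5, 6}  B4 = {3, 5, 9}  B5 = {2, 3, 5}  B6 = {3, 5, 7}  B7 = {0, 5, 6}  B8 = {1, 4, 5}
Tree: B1–B2, B2–B3, B1–B4, B4–B5, B5–B6, B3–B7, B2–B8

The largest bag has 3 vertices, giving width 2; this decomposition certifies tw(G) ≤ 2. For the lower bound, the 3 vertices {0, 5, 6} are pairwise adjacent, and any tree decomposition puts a clique entirely inside one bag — forcing width ≥ 2. Combining the bounds, tw(G) = 2.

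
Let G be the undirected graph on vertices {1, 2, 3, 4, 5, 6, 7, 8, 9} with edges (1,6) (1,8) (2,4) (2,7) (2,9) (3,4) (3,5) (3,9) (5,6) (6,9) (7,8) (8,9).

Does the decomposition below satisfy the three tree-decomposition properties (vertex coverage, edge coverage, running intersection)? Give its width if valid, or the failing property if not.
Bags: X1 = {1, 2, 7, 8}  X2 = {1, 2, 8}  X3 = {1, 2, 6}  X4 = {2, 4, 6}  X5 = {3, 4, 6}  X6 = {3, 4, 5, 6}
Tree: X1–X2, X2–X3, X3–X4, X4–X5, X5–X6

A tree decomposition must satisfy three properties: every vertex lies in some bag; for every edge, both endpoints lie together in some bag; and for every vertex, the bags containing it form a connected subtree. Here vertex 9 appears in no bag, so the decomposition is invalid.

No — vertex 9 appears in no bag.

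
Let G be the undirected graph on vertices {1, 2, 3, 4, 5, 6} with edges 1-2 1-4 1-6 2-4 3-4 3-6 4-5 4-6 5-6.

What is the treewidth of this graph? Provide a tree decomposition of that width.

Each bag holds 3 vertices, so the decomposition has width 2, which upper-bounds the treewidth. On the other hand G contains the 3-clique {1, 2, 4}. A clique must lie in a single bag of any decomposition, so no decomposition can have width below 2. Therefore the treewidth is 2.

Treewidth 2.
One such decomposition:
Bags: B1 = {3, 4, 6}  B2 = {4, 5, 6}  B3 = {1, 4, 6}  B4 = {1, 2, 4}
Tree: B1–B2, B1–B3, B3–B4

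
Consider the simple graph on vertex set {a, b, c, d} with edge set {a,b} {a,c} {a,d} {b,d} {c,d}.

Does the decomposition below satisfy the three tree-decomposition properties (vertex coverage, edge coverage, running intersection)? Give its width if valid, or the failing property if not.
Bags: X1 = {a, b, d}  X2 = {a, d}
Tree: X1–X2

A tree decomposition must satisfy three properties: every vertex lies in some bag; for every edge, both endpoints lie together in some bag; and for every vertex, the bags containing it form a connected subtree. Here vertex c appears in no bag, so the decomposition is invalid.

No — vertex c appears in no bag.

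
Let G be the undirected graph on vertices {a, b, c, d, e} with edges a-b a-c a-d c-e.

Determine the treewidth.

1

A width-1 tree decomposition is:
Bags: B1 = {a, b}  B2 = {a, d}  B3 = {a, c}  B4 = {c, e}
Tree: B1–B2, B1–B3, B3–B4
The largest bag has 2 vertices, giving width 1; this decomposition certifies tw(G) ≤ 1. G has an edge, so its treewidth is at least 1. The upper and lower bounds meet at 1, so that is the treewidth.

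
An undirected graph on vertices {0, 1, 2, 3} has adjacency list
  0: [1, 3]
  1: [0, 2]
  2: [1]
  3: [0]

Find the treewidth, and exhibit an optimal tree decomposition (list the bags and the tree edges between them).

Treewidth 1.
Bags: B1 = {0, 3}  B2 = {0, 1}  B3 = {1, 2}
Tree: B1–B2, B2–B3

Every bag has size at most 2, so the width is 2 − 1 = 1 and tw(G) ≤ 1. Any graph with an edge has treewidth ≥ 1, and G has the edge 3–0. Hence tw(G) = 1 exactly.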